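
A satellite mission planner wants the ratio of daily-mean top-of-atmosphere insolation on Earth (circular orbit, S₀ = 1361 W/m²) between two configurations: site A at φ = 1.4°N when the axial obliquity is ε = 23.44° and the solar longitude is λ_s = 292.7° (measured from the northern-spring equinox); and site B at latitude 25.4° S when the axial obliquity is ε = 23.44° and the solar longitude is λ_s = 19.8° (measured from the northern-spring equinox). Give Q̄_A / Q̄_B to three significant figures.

Q̄_A / Q̄_B ≈ 1.14

— Configuration A (φ=+1.4°):
Solar declination: sin δ = sin ε · sin λ_s = sin 23.44° × sin 292.7° = -0.36698, so δ = -21.529°.
cos H₀ = −tan(+1.4°) tan(-21.529°) = 0.0096, H₀ = 1.5612 rad.
Bracket: H₀ sin φ sin δ + cos φ cos δ sin H₀ = 1.5612×0.02443×-0.36698 + 0.99970×0.93023×0.99995 = -0.013997 + 0.929904 = 0.915907.
Q̄ = (S₀/π) × [bracket] = (1361/π) × 0.915907 = 396.79 W/m².
— Configuration B (φ=-25.4°):
Solar declination: sin δ = sin ε · sin λ_s = sin 23.44° × sin 19.8° = 0.13475, so δ = +7.744°.
cos H₀ = −tan(-25.4°) tan(+7.744°) = 0.0646, H₀ = 1.5062 rad.
Bracket: H₀ sin φ sin δ + cos φ cos δ sin H₀ = 1.5062×-0.42894×0.13475 + 0.90334×0.99088×0.99791 = -0.087058 + 0.893231 = 0.806173.
Q̄ = (S₀/π) × [bracket] = (1361/π) × 0.806173 = 349.25 W/m².
Ratio Q̄_A / Q̄_B = 396.79 / 349.25 = 1.136.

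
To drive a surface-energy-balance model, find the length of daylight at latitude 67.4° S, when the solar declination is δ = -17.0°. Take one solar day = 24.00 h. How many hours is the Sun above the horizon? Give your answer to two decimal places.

18.30 h

cos H₀ = −tan φ · tan δ = −tan(-67.4°) × tan(-17.000°) = -0.7345, so H₀ = 2.3957 rad = 137.26°.
Daylight = 2H₀/(2π) × 24.00 h = (2.3957/π) × 24.00 = 18.30 h.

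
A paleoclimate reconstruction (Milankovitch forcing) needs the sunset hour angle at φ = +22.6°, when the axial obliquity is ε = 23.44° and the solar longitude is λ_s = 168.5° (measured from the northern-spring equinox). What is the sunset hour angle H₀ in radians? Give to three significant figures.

Solar declination: sin δ = sin ε · sin λ_s = sin 23.44° × sin 168.5° = 0.07931, so δ = +4.549°.
cos H₀ = −tan φ · tan δ = −tan(+22.6°) × tan(+4.549°) = -0.0331, so H₀ = 1.6039 rad = 91.90°.

H₀ = 1.60 rad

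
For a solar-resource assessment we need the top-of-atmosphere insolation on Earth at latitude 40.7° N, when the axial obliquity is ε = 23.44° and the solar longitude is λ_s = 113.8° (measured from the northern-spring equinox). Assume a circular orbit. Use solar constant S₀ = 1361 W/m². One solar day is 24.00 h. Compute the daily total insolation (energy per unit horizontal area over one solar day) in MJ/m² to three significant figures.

41.9 MJ/m²

Solar declination: sin δ = sin ε · sin λ_s = sin 23.44° × sin 113.8° = 0.36396, so δ = +21.344°.
cos H₀ = −tan(+40.7°) tan(+21.344°) = -0.3361, H₀ = 1.9136 rad.
Bracket: H₀ sin φ sin δ + cos φ cos δ sin H₀ = 1.9136×0.65210×0.36396 + 0.75813×0.93141×0.94182 = 0.454171 + 0.665047 = 1.119218.
Q̄ = (S₀/π) × [bracket] = (1361/π) × 1.119218 = 484.87 W/m².
Daily total = Q̄ × 24.00 h × 3600 s/h = 484.87 × 24.00 × 3600 / 10⁶ = 41.89 MJ/m².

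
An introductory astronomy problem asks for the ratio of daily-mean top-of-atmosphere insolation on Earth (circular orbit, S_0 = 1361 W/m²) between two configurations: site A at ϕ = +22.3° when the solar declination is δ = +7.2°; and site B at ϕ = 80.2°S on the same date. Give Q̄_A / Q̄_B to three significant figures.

Q̄_A / Q̄_B ≈ 44.2

— Configuration A (ϕ=+22.3°):
cos h₀ = −tan(+22.3°) tan(+7.200°) = -0.0518, h₀ = 1.6226 rad.
Bracket: h₀ sin ϕ sin δ + cos ϕ cos δ sin h₀ = 1.6226×0.37946×0.12533 + 0.92521×0.99211×0.99866 = 0.077167 + 0.916680 = 0.993847.
Q̄ = (S_0/π) × [bracket] = (1361/π) × 0.993847 = 430.55 W/m².
— Configuration B (ϕ=-80.2°):
cos h₀ = −tan(-80.2°) tan(+7.200°) = 0.7314, h₀ = 0.7505 rad.
Bracket: h₀ sin ϕ sin δ + cos ϕ cos δ sin h₀ = 0.7505×-0.98541×0.12533 + 0.17021×0.99211×0.68198 = -0.092688 + 0.115164 = 0.022476.
Q̄ = (S_0/π) × [bracket] = (1361/π) × 0.022476 = 9.7370 W/m².
Ratio Q̄_A / Q̄_B = 430.55 / 9.7370 = 44.22.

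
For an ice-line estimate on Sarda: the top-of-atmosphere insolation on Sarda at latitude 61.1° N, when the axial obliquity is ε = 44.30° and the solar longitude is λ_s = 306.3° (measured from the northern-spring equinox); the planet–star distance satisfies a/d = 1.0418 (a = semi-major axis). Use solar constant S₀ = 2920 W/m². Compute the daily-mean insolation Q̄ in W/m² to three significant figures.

Solar declination: sin δ = sin ε · sin λ_s = sin 44.30° × sin 306.3° = -0.56287, so δ = -34.255°.
cos H₀ = −tan(+61.1°) tan(-34.255°) = 1.2336 ≥ 1 ⇒ polar night, H₀ = 0 and Q̄ = 0.
Inverse-square distance factor (a/d)² = 1.0418² = 1.085347.

Q̄ ≈ 0.00 W/m²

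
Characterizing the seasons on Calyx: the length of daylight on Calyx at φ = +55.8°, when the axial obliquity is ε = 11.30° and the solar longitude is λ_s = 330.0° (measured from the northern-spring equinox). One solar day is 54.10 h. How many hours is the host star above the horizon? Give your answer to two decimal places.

Solar declination: sin δ = sin ε · sin λ_s = sin 11.30° × sin 330.0° = -0.09797, so δ = -5.622°.
cos H₀ = −tan φ · tan δ = −tan(+55.8°) × tan(-5.622°) = 0.1449, so H₀ = 1.4254 rad = 81.67°.
Daylight = 2H₀/(2π) × 54.10 h = (1.4254/π) × 54.10 = 24.55 h.

24.55 h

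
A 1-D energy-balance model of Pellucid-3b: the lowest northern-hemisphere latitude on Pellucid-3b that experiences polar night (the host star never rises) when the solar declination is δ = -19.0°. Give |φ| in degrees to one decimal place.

|φ| = 71.0°

Polar night requires cos H₀ = −tan φ tan δ ≥ 1, i.e. tan φ tan δ ≤ −1.
The boundary is |tan φ| · |tan δ| = 1, so |φ| = 90° − |δ| = 90° − 19.0° = 71.0° in the northern hemisphere.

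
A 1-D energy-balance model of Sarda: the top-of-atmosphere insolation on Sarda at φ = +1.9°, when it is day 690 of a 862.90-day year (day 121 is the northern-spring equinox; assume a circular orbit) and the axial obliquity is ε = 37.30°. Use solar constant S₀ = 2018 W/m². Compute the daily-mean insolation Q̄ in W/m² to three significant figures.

Solar longitude: λ_s = 360° × (690 − 121)/862.90 = 237.386°.
sin δ = sin 37.30° × sin 237.386° = -0.51043, so δ = -30.693°.
cos H₀ = −tan(+1.9°) tan(-30.693°) = 0.0197, H₀ = 1.5511 rad.
Bracket: H₀ sin φ sin δ + cos φ cos δ sin H₀ = 1.5511×0.03316×-0.51043 + 0.99945×0.85992×0.99981 = -0.026254 + 0.859284 = 0.833030.
Q̄ = (S₀/π) × [bracket] = (2018/π) × 0.833030 = 535.1 W/m².

Q̄ ≈ 535 W/m²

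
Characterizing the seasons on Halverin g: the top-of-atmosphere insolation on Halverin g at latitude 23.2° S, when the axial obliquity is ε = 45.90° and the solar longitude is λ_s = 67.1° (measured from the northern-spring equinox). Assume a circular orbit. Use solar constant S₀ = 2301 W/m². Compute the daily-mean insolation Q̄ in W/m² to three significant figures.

Solar declination: sin δ = sin ε · sin λ_s = sin 45.90° × sin 67.1° = 0.66153, so δ = +41.416°.
cos H₀ = −tan(-23.2°) tan(+41.416°) = 0.3781, H₀ = 1.1831 rad.
Bracket: H₀ sin φ sin δ + cos φ cos δ sin H₀ = 1.1831×-0.39394×0.66153 + 0.91914×0.74992×0.92577 = -0.308320 + 0.638116 = 0.329796.
Q̄ = (S₀/π) × [bracket] = (2301/π) × 0.329796 = 241.6 W/m².

Q̄ ≈ 242 W/m²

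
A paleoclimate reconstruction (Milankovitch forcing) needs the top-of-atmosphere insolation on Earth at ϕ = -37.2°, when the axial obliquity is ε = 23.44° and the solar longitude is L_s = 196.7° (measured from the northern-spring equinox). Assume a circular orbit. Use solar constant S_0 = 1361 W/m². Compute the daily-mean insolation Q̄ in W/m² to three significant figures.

Q̄ ≈ 391 W/m²

Solar declination: sin δ = sin ε · sin L_s = sin 23.44° × sin 196.7° = -0.11431, so δ = -6.564°.
cos h₀ = −tan(-37.2°) tan(-6.564°) = -0.0873, h₀ = 1.6582 rad.
Bracket: h₀ sin ϕ sin δ + cos ϕ cos δ sin h₀ = 1.6582×-0.60460×-0.11431 + 0.79653×0.99345×0.99618 = 0.114601 + 0.788290 = 0.902891.
Q̄ = (S_0/π) × [bracket] = (1361/π) × 0.902891 = 391.2 W/m².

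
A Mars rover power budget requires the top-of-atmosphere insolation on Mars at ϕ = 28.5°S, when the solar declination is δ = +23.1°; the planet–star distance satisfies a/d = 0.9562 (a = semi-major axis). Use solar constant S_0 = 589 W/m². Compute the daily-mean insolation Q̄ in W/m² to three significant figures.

Q̄ ≈ 91.9 W/m²

cos h₀ = −tan(-28.5°) tan(+23.100°) = 0.2316, h₀ = 1.3371 rad.
Bracket: h₀ sin ϕ sin δ + cos ϕ cos δ sin h₀ = 1.3371×-0.47716×0.39234 + 0.87882×0.91982×0.97281 = -0.250317 + 0.786377 = 0.536060.
Inverse-square distance factor (a/d)² = 0.9562² = 0.914318.
Q̄ = (S_0/π) × 0.914318 × [bracket] = (589/π) × 0.914318 × 0.536060 = 91.89 W/m².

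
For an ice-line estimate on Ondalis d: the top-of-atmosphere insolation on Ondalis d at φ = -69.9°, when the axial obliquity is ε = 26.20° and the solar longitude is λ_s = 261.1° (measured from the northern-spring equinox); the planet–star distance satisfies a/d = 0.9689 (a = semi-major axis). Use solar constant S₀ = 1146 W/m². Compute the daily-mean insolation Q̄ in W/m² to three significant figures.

Solar declination: sin δ = sin ε · sin λ_s = sin 26.20° × sin 261.1° = -0.43619, so δ = -25.861°.
cos H₀ = −tan(-69.9°) tan(-25.861°) = -1.3246 ≤ −1 ⇒ polar day, H₀ = π.
Bracket: H₀ sin φ sin δ + cos φ cos δ sin H₀ = 3.1416×-0.93909×-0.43619 + 0.34366×0.89985×0.00000 = 1.286867 + 0.000000 = 1.286867.
Inverse-square distance factor (a/d)² = 0.9689² = 0.938767.
Q̄ = (S₀/π) × 0.938767 × [bracket] = (1146/π) × 0.938767 × 1.286867 = 440.7 W/m².

Q̄ ≈ 441 W/m²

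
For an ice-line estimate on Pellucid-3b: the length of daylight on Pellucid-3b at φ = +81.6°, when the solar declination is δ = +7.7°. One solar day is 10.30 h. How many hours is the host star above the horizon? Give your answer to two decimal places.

cos H₀ = −tan φ · tan δ = −tan(+81.6°) × tan(+7.700°) = -0.9156, so H₀ = 2.7278 rad = 156.29°.
Daylight = 2H₀/(2π) × 10.30 h = (2.7278/π) × 10.30 = 8.94 h.

8.94 h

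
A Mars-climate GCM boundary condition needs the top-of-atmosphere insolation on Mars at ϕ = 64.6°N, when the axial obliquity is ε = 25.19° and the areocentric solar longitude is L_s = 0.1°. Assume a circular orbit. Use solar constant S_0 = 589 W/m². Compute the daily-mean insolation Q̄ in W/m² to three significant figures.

Q̄ ≈ 80.6 W/m²

sin δ = sin 25.19° × sin 0.1° = 0.00074, so δ = +0.043°.
cos h₀ = −tan(+64.6°) tan(+0.043°) = -0.0016, h₀ = 1.5724 rad.
Bracket: h₀ sin ϕ sin δ + cos ϕ cos δ sin h₀ = 1.5724×0.90334×0.00074 + 0.42894×1.00000×1.00000 = 0.001051 + 0.428940 = 0.429991.
Q̄ = (S_0/π) × [bracket] = (589/π) × 0.429991 = 80.62 W/m².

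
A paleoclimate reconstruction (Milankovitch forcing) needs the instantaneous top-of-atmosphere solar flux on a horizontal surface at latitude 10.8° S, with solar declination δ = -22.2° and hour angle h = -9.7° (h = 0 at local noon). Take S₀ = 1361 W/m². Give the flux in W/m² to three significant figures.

cos θ_z = sin φ sin δ + cos φ cos δ cos h = 0.070800 + 0.896469 = 0.967269.
Flux = S₀ · cos θ_z = 1361 × 0.967269 = 1316 W/m².

1.32e+03 W/m²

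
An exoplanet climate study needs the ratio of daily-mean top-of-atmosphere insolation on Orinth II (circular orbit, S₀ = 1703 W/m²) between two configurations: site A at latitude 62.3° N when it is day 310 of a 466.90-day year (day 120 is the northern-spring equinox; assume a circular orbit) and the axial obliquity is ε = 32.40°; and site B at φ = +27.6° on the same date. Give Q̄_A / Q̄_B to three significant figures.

Q̄_A / Q̄_B ≈ 0.872

— Configuration A (φ=+62.3°):
Solar longitude: λ_s = 360° × (310 − 120)/466.90 = 146.498°.
sin δ = sin 32.40° × sin 146.498° = 0.29576, so δ = +17.203°.
cos H₀ = −tan(+62.3°) tan(+17.203°) = -0.5897, H₀ = 2.2015 rad.
Bracket: H₀ sin φ sin δ + cos φ cos δ sin H₀ = 2.2015×0.88539×0.29576 + 0.46484×0.95526×0.80761 = 0.576491 + 0.358614 = 0.935105.
Q̄ = (S₀/π) × [bracket] = (1703/π) × 0.935105 = 506.90 W/m².
— Configuration B (φ=+27.6°):
cos H₀ = −tan(+27.6°) tan(+17.203°) = -0.1619, H₀ = 1.7334 rad.
Bracket: H₀ sin φ sin δ + cos φ cos δ sin H₀ = 1.7334×0.46330×0.29576 + 0.88620×0.95526×0.98681 = 0.237520 + 0.835385 = 1.072905.
Q̄ = (S₀/π) × [bracket] = (1703/π) × 1.072905 = 581.60 W/m².
Ratio Q̄_A / Q̄_B = 506.90 / 581.60 = 0.8716.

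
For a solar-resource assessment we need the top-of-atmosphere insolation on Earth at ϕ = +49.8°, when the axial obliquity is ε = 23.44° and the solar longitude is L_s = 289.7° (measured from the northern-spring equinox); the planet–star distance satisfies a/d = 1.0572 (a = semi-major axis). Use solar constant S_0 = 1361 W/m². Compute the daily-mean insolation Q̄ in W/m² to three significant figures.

Solar declination: sin δ = sin ε · sin L_s = sin 23.44° × sin 289.7° = -0.37451, so δ = -21.994°.
cos h₀ = −tan(+49.8°) tan(-21.994°) = 0.4780, h₀ = 1.0725 rad.
Bracket: h₀ sin ϕ sin δ + cos ϕ cos δ sin h₀ = 1.0725×0.76380×-0.37451 + 0.64546×0.92722×0.87839 = -0.306789 + 0.525702 = 0.218913.
Inverse-square distance factor (a/d)² = 1.0572² = 1.117672.
Q̄ = (S_0/π) × 1.117672 × [bracket] = (1361/π) × 1.117672 × 0.218913 = 106.0 W/m².

Q̄ ≈ 106 W/m²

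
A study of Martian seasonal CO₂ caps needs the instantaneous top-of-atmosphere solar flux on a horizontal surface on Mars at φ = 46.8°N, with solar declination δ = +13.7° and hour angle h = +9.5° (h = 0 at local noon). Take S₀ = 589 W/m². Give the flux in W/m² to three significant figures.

cos θ_z = sin φ sin δ + cos φ cos δ cos h = 0.172648 + 0.655950 = 0.828598.
Flux = S₀ · cos θ_z = 589 × 0.828598 = 488.0 W/m².

488 W/m²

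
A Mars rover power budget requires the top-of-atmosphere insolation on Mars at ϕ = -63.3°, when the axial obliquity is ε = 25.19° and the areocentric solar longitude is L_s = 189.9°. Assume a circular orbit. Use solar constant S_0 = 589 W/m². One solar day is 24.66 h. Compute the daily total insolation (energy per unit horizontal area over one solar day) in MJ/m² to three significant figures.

sin δ = sin 25.19° × sin 189.9° = -0.07318, so δ = -4.196°.
cos h₀ = −tan(-63.3°) tan(-4.196°) = -0.1459, h₀ = 1.7172 rad.
Bracket: h₀ sin ϕ sin δ + cos ϕ cos δ sin h₀ = 1.7172×-0.89337×-0.07318 + 0.44932×0.99732×0.98930 = 0.112265 + 0.443321 = 0.555586.
Q̄ = (S_0/π) × [bracket] = (589/π) × 0.555586 = 104.16 W/m².
Daily total = Q̄ × 24.66 h × 3600 s/h = 104.16 × 24.66 × 3600 / 10⁶ = 9.247 MJ/m².

9.25 MJ/m²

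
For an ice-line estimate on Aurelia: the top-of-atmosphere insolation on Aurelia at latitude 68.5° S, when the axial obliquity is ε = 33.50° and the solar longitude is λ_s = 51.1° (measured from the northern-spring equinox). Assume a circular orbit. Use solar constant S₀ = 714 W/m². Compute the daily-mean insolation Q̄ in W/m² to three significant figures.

Solar declination: sin δ = sin ε · sin λ_s = sin 33.50° × sin 51.1° = 0.42954, so δ = +25.438°.
cos H₀ = −tan(-68.5°) tan(+25.438°) = 1.2075 ≥ 1 ⇒ polar night, H₀ = 0 and Q̄ = 0.

Q̄ ≈ 0.00 W/m²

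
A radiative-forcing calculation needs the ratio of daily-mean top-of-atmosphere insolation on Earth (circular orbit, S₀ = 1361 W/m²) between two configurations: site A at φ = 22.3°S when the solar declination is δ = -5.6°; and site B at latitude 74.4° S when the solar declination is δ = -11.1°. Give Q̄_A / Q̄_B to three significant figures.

— Configuration A (φ=-22.3°):
cos H₀ = −tan(-22.3°) tan(-5.600°) = -0.0402, H₀ = 1.6110 rad.
Bracket: H₀ sin φ sin δ + cos φ cos δ sin H₀ = 1.6110×-0.37946×-0.09758 + 0.92521×0.99523×0.99919 = 0.059652 + 0.920051 = 0.979703.
Q̄ = (S₀/π) × [bracket] = (1361/π) × 0.979703 = 424.43 W/m².
— Configuration B (φ=-74.4°):
cos H₀ = −tan(-74.4°) tan(-11.100°) = -0.7027, H₀ = 2.3500 rad.
Bracket: H₀ sin φ sin δ + cos φ cos δ sin H₀ = 2.3500×-0.96316×-0.19252 + 0.26892×0.98129×0.71150 = 0.435755 + 0.187757 = 0.623512.
Q̄ = (S₀/π) × [bracket] = (1361/π) × 0.623512 = 270.12 W/m².
Ratio Q̄_A / Q̄_B = 424.43 / 270.12 = 1.571.

Q̄_A / Q̄_B ≈ 1.57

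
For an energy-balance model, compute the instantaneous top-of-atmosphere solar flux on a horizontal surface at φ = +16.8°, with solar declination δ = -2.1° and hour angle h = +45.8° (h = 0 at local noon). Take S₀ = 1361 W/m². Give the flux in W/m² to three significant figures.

cos θ_z = sin φ sin δ + cos φ cos δ cos h = -0.010591 + 0.666962 = 0.656371.
Flux = S₀ · cos θ_z = 1361 × 0.656371 = 893.3 W/m².

893 W/m²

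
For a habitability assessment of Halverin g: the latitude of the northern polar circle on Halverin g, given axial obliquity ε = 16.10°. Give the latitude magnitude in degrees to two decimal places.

73.90°

The polar circle is the lowest latitude that experiences at least one full rotation of continuous daylight at the northern-summer solstice; it lies at |φ| = 90° − ε = 90° − 16.10° = 73.90°.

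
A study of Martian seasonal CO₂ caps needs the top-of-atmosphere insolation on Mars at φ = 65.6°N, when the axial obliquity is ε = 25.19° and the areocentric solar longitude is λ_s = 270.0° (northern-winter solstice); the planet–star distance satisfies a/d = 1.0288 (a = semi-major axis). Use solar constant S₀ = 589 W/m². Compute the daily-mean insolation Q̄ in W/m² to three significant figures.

Q̄ ≈ 0.00 W/m²

sin δ = sin 25.19° × sin 270.0° = -0.42562, so δ = -25.190°.
cos H₀ = −tan(+65.6°) tan(-25.190°) = 1.0369 ≥ 1 ⇒ polar night, H₀ = 0 and Q̄ = 0.
Inverse-square distance factor (a/d)² = 1.0288² = 1.058429.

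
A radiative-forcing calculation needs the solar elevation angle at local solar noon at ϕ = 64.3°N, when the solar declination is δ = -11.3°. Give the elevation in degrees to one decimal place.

14.4°

At local noon the hour angle is zero, so the zenith angle equals |ϕ − δ| = |+64.3° − (-11.300°)| = 75.600°.
Elevation = 90° − 75.600° = 14.4°.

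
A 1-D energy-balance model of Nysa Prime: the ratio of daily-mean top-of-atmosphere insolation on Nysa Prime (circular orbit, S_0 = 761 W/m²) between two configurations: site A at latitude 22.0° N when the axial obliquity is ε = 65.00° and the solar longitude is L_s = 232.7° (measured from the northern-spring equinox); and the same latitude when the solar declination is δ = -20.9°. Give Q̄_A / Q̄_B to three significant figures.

— Configuration A (ϕ=+22.0°):
Solar declination: sin δ = sin ε · sin L_s = sin 65.00° × sin 232.7° = -0.72094, so δ = -46.132°.
cos h₀ = −tan(+22.0°) tan(-46.132°) = 0.4203, h₀ = 1.1370 rad.
Bracket: h₀ sin ϕ sin δ + cos ϕ cos δ sin h₀ = 1.1370×0.37461×-0.72094 + 0.92718×0.69299×0.90738 = -0.307071 + 0.583016 = 0.275945.
Q̄ = (S_0/π) × [bracket] = (761/π) × 0.275945 = 66.843 W/m².
— Configuration B (ϕ=+22.0°):
cos h₀ = −tan(+22.0°) tan(-20.900°) = 0.1543, h₀ = 1.4159 rad.
Bracket: h₀ sin ϕ sin δ + cos ϕ cos δ sin h₀ = 1.4159×0.37461×-0.35674 + 0.92718×0.93420×0.98803 = -0.189219 + 0.855803 = 0.666584.
Q̄ = (S_0/π) × [bracket] = (761/π) × 0.666584 = 161.47 W/m².
Ratio Q̄_A / Q̄_B = 66.843 / 161.47 = 0.4140.

Q̄_A / Q̄_B ≈ 0.414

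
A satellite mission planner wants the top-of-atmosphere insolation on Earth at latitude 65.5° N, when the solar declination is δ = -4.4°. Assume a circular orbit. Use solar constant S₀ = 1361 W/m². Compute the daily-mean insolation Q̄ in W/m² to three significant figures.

Q̄ ≈ 134 W/m²

cos H₀ = −tan(+65.5°) tan(-4.400°) = 0.1688, H₀ = 1.4011 rad.
Bracket: H₀ sin φ sin δ + cos φ cos δ sin H₀ = 1.4011×0.90996×-0.07672 + 0.41469×0.99705×0.98564 = -0.097814 + 0.407529 = 0.309715.
Q̄ = (S₀/π) × [bracket] = (1361/π) × 0.309715 = 134.2 W/m².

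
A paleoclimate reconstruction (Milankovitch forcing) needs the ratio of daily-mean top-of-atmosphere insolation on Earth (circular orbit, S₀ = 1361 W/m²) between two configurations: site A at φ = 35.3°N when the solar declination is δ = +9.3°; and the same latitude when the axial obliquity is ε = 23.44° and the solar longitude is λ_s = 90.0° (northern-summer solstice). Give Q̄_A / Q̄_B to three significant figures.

Q̄_A / Q̄_B ≈ 0.836

— Configuration A (φ=+35.3°):
cos H₀ = −tan(+35.3°) tan(+9.300°) = -0.1159, H₀ = 1.6870 rad.
Bracket: H₀ sin φ sin δ + cos φ cos δ sin H₀ = 1.6870×0.57786×0.16160 + 0.81614×0.98686×0.99326 = 0.157536 + 0.799987 = 0.957523.
Q̄ = (S₀/π) × [bracket] = (1361/π) × 0.957523 = 414.82 W/m².
— Configuration B (φ=+35.3°):
Solar declination: sin δ = sin ε · sin λ_s = sin 23.44° × sin 90.0° = 0.39779, so δ = +23.440°.
cos H₀ = −tan(+35.3°) tan(+23.440°) = -0.3070, H₀ = 1.8828 rad.
Bracket: H₀ sin φ sin δ + cos φ cos δ sin H₀ = 1.8828×0.57786×0.39779 + 0.81614×0.91748×0.95171 = 0.432793 + 0.712633 = 1.145426.
Q̄ = (S₀/π) × [bracket] = (1361/π) × 1.145426 = 496.22 W/m².
Ratio Q̄_A / Q̄_B = 414.82 / 496.22 = 0.8360.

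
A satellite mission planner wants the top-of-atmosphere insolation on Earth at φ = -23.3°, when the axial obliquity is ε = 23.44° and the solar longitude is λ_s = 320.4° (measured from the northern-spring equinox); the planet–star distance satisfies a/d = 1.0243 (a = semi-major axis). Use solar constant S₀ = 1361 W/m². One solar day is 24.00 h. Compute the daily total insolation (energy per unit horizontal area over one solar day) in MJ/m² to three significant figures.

Solar declination: sin δ = sin ε · sin λ_s = sin 23.44° × sin 320.4° = -0.25356, so δ = -14.688°.
cos H₀ = −tan(-23.3°) tan(-14.688°) = -0.1129, H₀ = 1.6839 rad.
Bracket: H₀ sin φ sin δ + cos φ cos δ sin H₀ = 1.6839×-0.39555×-0.25356 + 0.91845×0.96732×0.99361 = 0.168888 + 0.882758 = 1.051646.
Inverse-square distance factor (a/d)² = 1.0243² = 1.049190.
Q̄ = (S₀/π) × 1.049190 × [bracket] = (1361/π) × 1.049190 × 1.051646 = 478.00 W/m².
Daily total = Q̄ × 24.00 h × 3600 s/h = 478.00 × 24.00 × 3600 / 10⁶ = 41.30 MJ/m².

41.3 MJ/m²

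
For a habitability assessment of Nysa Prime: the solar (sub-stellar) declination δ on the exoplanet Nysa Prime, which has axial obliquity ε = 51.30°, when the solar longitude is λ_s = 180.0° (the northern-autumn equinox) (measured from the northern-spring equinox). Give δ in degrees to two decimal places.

δ = +0.00°

sin δ = sin ε · sin λ_s = sin 51.30° × sin 180.0° = 0.000000.
δ = arcsin(0.000000) = +0.00°.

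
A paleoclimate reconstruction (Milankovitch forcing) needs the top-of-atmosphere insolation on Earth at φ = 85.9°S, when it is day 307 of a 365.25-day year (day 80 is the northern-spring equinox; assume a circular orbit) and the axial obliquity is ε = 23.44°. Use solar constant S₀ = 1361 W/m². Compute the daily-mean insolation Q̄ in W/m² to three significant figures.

Solar longitude: λ_s = 360° × (307 − 80)/365.25 = 223.737°.
sin δ = sin 23.44° × sin 223.737° = -0.27501, so δ = -15.963°.
cos H₀ = −tan(-85.9°) tan(-15.963°) = -3.9905 ≤ −1 ⇒ polar day, H₀ = π.
Bracket: H₀ sin φ sin δ + cos φ cos δ sin H₀ = 3.1416×-0.99744×-0.27501 + 0.07150×0.96144×0.00000 = 0.861760 + 0.000000 = 0.861760.
Q̄ = (S₀/π) × [bracket] = (1361/π) × 0.861760 = 373.3 W/m².

Q̄ ≈ 373 W/m²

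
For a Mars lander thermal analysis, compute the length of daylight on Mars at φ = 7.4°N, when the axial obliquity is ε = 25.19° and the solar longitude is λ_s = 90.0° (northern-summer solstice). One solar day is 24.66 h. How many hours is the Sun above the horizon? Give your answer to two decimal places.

Solar declination: sin δ = sin ε · sin λ_s = sin 25.19° × sin 90.0° = 0.42562, so δ = +25.190°.
cos H₀ = −tan φ · tan δ = −tan(+7.4°) × tan(+25.190°) = -0.0611, so H₀ = 1.6319 rad = 93.50°.
Daylight = 2H₀/(2π) × 24.66 h = (1.6319/π) × 24.66 = 12.81 h.

12.81 h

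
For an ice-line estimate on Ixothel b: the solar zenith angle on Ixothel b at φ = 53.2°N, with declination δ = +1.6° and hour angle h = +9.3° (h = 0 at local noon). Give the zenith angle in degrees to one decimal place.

θ_z = 52.2°

cos θ_z = sin φ sin δ + cos φ cos δ cos h = 0.022358 + 0.590919 = 0.613277.
θ_z = arccos(0.613277) = 52.2°.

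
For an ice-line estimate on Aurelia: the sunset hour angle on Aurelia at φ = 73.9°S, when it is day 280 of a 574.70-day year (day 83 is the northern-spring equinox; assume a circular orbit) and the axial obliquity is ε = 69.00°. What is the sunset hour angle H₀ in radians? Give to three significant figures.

H₀ = 0.00 rad

Solar longitude: λ_s = 360° × (280 − 83)/574.70 = 123.404°.
sin δ = sin 69.00° × sin 123.404° = 0.77937, so δ = +51.203°.
cos H₀ = −tan φ · tan δ = 4.3095 ≥ 1, so the host star never rises (polar night) and H₀ = 0.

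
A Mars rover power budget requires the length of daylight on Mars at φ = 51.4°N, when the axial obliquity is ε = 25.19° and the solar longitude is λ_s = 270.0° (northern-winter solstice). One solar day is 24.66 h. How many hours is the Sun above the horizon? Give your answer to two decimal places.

7.38 h

Solar declination: sin δ = sin ε · sin λ_s = sin 25.19° × sin 270.0° = -0.42562, so δ = -25.190°.
cos H₀ = −tan φ · tan δ = −tan(+51.4°) × tan(-25.190°) = 0.5892, so H₀ = 0.9407 rad = 53.90°.
Daylight = 2H₀/(2π) × 24.66 h = (0.9407/π) × 24.66 = 7.38 h.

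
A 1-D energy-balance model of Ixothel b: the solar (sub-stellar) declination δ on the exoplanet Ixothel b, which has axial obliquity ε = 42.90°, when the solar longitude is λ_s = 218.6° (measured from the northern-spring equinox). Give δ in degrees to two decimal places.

sin δ = sin ε · sin λ_s = sin 42.90° × sin 218.6° = -0.424688.
δ = arcsin(-0.424688) = -25.13°.

δ = -25.13°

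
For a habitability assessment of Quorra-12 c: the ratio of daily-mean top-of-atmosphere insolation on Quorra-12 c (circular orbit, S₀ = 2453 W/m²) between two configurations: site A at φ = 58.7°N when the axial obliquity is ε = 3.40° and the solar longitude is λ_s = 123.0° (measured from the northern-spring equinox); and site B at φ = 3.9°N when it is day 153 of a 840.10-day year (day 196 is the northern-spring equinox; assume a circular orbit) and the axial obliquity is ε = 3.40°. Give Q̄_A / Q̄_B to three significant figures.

— Configuration A (φ=+58.7°):
Solar declination: sin δ = sin ε · sin λ_s = sin 3.40° × sin 123.0° = 0.04974, so δ = +2.851°.
cos H₀ = −tan(+58.7°) tan(+2.851°) = -0.0819, H₀ = 1.6528 rad.
Bracket: H₀ sin φ sin δ + cos φ cos δ sin H₀ = 1.6528×0.85446×0.04974 + 0.51952×0.99876×0.99664 = 0.070245 + 0.517132 = 0.587377.
Q̄ = (S₀/π) × [bracket] = (2453/π) × 0.587377 = 458.63 W/m².
— Configuration B (φ=+3.9°):
Solar longitude: λ_s = 360° × (153 − 196)/840.10 = -18.426°, i.e. -18.426° + 360° = 341.574°.
sin δ = sin 3.40° × sin 341.574° = -0.01875, so δ = -1.074°.
cos H₀ = −tan(+3.9°) tan(-1.074°) = 0.0013, H₀ = 1.5695 rad.
Bracket: H₀ sin φ sin δ + cos φ cos δ sin H₀ = 1.5695×0.06802×-0.01875 + 0.99768×0.99982×1.00000 = -0.002002 + 0.997500 = 0.995498.
Q̄ = (S₀/π) × [bracket] = (2453/π) × 0.995498 = 777.30 W/m².
Ratio Q̄_A / Q̄_B = 458.63 / 777.30 = 0.5900.

Q̄_A / Q̄_B ≈ 0.590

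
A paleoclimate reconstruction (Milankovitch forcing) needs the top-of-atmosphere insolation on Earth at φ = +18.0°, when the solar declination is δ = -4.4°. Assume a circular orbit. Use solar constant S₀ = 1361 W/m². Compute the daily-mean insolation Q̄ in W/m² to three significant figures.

cos H₀ = −tan(+18.0°) tan(-4.400°) = 0.0250, H₀ = 1.5458 rad.
Bracket: H₀ sin φ sin δ + cos φ cos δ sin H₀ = 1.5458×0.30902×-0.07672 + 0.95106×0.99705×0.99969 = -0.036648 + 0.947960 = 0.911312.
Q̄ = (S₀/π) × [bracket] = (1361/π) × 0.911312 = 394.8 W/m².

Q̄ ≈ 395 W/m²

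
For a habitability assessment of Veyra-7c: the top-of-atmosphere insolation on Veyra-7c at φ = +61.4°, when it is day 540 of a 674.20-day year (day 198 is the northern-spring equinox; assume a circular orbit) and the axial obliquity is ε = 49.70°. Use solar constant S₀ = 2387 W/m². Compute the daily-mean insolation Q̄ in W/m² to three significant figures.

Q̄ ≈ 328 W/m²

Solar longitude: λ_s = 360° × (540 − 198)/674.20 = 182.616°.
sin δ = sin 49.70° × sin 182.616° = -0.03482, so δ = -1.995°.
cos H₀ = −tan(+61.4°) tan(-1.995°) = 0.0639, H₀ = 1.5069 rad.
Bracket: H₀ sin φ sin δ + cos φ cos δ sin H₀ = 1.5069×0.87798×-0.03482 + 0.47869×0.99939×0.99796 = -0.046068 + 0.477422 = 0.431354.
Q̄ = (S₀/π) × [bracket] = (2387/π) × 0.431354 = 327.7 W/m².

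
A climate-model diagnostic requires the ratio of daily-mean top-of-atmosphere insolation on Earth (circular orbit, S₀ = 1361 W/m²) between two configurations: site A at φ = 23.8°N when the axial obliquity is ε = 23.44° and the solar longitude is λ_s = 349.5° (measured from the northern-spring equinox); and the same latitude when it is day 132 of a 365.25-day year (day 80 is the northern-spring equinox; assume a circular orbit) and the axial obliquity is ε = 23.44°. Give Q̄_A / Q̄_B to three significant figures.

Q̄_A / Q̄_B ≈ 0.806

— Configuration A (φ=+23.8°):
Solar declination: sin δ = sin ε · sin λ_s = sin 23.44° × sin 349.5° = -0.07249, so δ = -4.157°.
cos H₀ = −tan(+23.8°) tan(-4.157°) = 0.0321, H₀ = 1.5387 rad.
Bracket: H₀ sin φ sin δ + cos φ cos δ sin H₀ = 1.5387×0.40355×-0.07249 + 0.91496×0.99737×0.99949 = -0.045012 + 0.912088 = 0.867076.
Q̄ = (S₀/π) × [bracket] = (1361/π) × 0.867076 = 375.63 W/m².
— Configuration B (φ=+23.8°):
Solar longitude: λ_s = 360° × (132 − 80)/365.25 = 51.253°.
sin δ = sin 23.44° × sin 51.253° = 0.31024, so δ = +18.074°.
cos H₀ = −tan(+23.8°) tan(+18.074°) = -0.1439, H₀ = 1.7152 rad.
Bracket: H₀ sin φ sin δ + cos φ cos δ sin H₀ = 1.7152×0.40355×0.31024 + 0.91496×0.95066×0.98959 = 0.214738 + 0.860761 = 1.075499.
Q̄ = (S₀/π) × [bracket] = (1361/π) × 1.075499 = 465.93 W/m².
Ratio Q̄_A / Q̄_B = 375.63 / 465.93 = 0.8062.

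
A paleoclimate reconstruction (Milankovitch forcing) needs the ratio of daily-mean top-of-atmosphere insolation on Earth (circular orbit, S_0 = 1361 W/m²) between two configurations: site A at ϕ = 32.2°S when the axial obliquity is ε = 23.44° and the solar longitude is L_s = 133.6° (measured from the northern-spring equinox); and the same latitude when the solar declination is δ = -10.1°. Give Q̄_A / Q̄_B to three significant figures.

— Configuration A (ϕ=-32.2°):
Solar declination: sin δ = sin ε · sin L_s = sin 23.44° × sin 133.6° = 0.28807, so δ = +16.742°.
cos h₀ = −tan(-32.2°) tan(+16.742°) = 0.1894, h₀ = 1.3802 rad.
Bracket: h₀ sin ϕ sin δ + cos ϕ cos δ sin h₀ = 1.3802×-0.53288×0.28807 + 0.84619×0.95761×0.98189 = -0.211870 + 0.795645 = 0.583775.
Q̄ = (S_0/π) × [bracket] = (1361/π) × 0.583775 = 252.90 W/m².
— Configuration B (ϕ=-32.2°):
cos h₀ = −tan(-32.2°) tan(-10.100°) = -0.1122, h₀ = 1.6832 rad.
Bracket: h₀ sin ϕ sin δ + cos ϕ cos δ sin h₀ = 1.6832×-0.53288×-0.17537 + 0.84619×0.98450×0.99369 = 0.157297 + 0.827817 = 0.985114.
Q̄ = (S_0/π) × [bracket] = (1361/π) × 0.985114 = 426.77 W/m².
Ratio Q̄_A / Q̄_B = 252.90 / 426.77 = 0.5926.

Q̄_A / Q̄_B ≈ 0.593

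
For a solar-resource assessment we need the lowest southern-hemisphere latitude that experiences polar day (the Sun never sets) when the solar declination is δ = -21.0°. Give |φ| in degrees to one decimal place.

|φ| = 69.0°

Polar day requires cos H₀ = −tan φ tan δ ≤ −1, i.e. tan φ tan δ ≥ 1.
The boundary is |tan φ| · |tan δ| = 1, so |φ| = 90° − |δ| = 90° − 21.0° = 69.0° in the southern hemisphere.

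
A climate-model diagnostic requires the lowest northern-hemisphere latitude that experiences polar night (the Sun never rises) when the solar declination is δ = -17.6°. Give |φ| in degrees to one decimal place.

|φ| = 72.4°

Polar night requires cos H₀ = −tan φ tan δ ≥ 1, i.e. tan φ tan δ ≤ −1.
The boundary is |tan φ| · |tan δ| = 1, so |φ| = 90° − |δ| = 90° − 17.6° = 72.4° in the northern hemisphere.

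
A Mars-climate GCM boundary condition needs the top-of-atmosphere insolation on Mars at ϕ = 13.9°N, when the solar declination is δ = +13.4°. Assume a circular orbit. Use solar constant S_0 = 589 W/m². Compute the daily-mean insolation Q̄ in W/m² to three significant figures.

Q̄ ≈ 194 W/m²

cos h₀ = −tan(+13.9°) tan(+13.400°) = -0.0590, h₀ = 1.6298 rad.
Bracket: h₀ sin ϕ sin δ + cos ϕ cos δ sin h₀ = 1.6298×0.24023×0.23175 + 0.97072×0.97278×0.99826 = 0.090736 + 0.942654 = 1.033390.
Q̄ = (S_0/π) × [bracket] = (589/π) × 1.033390 = 193.7 W/m².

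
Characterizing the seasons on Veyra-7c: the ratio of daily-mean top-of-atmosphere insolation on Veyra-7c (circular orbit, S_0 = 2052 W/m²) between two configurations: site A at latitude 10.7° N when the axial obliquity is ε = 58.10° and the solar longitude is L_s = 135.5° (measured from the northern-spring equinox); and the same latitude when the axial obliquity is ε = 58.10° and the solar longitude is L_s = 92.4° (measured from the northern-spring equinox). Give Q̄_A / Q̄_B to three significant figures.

Q̄_A / Q̄_B ≈ 1.23

— Configuration A (ϕ=+10.7°):
Solar declination: sin δ = sin ε · sin L_s = sin 58.10° × sin 135.5° = 0.59505, so δ = +36.516°.
cos h₀ = −tan(+10.7°) tan(+36.516°) = -0.1399, h₀ = 1.7112 rad.
Bracket: h₀ sin ϕ sin δ + cos ϕ cos δ sin h₀ = 1.7112×0.18567×0.59505 + 0.98261×0.80369×0.99017 = 0.189058 + 0.781951 = 0.971009.
Q̄ = (S_0/π) × [bracket] = (2052/π) × 0.971009 = 634.24 W/m².
— Configuration B (ϕ=+10.7°):
Solar declination: sin δ = sin ε · sin L_s = sin 58.10° × sin 92.4° = 0.84823, so δ = +58.019°.
cos h₀ = −tan(+10.7°) tan(+58.019°) = -0.3026, h₀ = 1.8782 rad.
Bracket: h₀ sin ϕ sin δ + cos ϕ cos δ sin h₀ = 1.8782×0.18567×0.84823 + 0.98261×0.52963×0.95311 = 0.295799 + 0.496017 = 0.791816.
Q̄ = (S_0/π) × [bracket] = (2052/π) × 0.791816 = 517.19 W/m².
Ratio Q̄_A / Q̄_B = 634.24 / 517.19 = 1.226.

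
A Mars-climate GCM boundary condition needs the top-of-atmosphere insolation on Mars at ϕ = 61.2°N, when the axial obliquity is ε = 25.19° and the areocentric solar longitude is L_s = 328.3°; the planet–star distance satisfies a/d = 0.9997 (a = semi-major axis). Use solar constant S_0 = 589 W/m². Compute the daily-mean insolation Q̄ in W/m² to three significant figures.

sin δ = sin 25.19° × sin 328.3° = -0.22365, so δ = -12.924°.
cos h₀ = −tan(+61.2°) tan(-12.924°) = 0.4174, h₀ = 1.1402 rad.
Bracket: h₀ sin ϕ sin δ + cos ϕ cos δ sin h₀ = 1.1402×0.87631×-0.22365 + 0.48175×0.97467×0.90873 = -0.223464 + 0.426692 = 0.203228.
Inverse-square distance factor (a/d)² = 0.9997² = 0.999400.
Q̄ = (S_0/π) × 0.999400 × [bracket] = (589/π) × 0.999400 × 0.203228 = 38.08 W/m².

Q̄ ≈ 38.1 W/m²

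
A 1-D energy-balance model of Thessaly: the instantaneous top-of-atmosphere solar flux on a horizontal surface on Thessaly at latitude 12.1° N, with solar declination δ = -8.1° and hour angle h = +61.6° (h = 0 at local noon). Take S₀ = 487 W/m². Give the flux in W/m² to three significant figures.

210 W/m²

cos θ_z = sin φ sin δ + cos φ cos δ cos h = -0.029536 + 0.460418 = 0.430882.
Flux = S₀ · cos θ_z = 487 × 0.430882 = 209.8 W/m².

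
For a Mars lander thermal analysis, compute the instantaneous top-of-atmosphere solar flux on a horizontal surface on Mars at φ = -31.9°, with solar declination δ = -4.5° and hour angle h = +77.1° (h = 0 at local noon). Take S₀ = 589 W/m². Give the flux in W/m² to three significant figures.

136 W/m²

cos θ_z = sin φ sin δ + cos φ cos δ cos h = 0.041461 + 0.188949 = 0.230410.
Flux = S₀ · cos θ_z = 589 × 0.230410 = 135.7 W/m².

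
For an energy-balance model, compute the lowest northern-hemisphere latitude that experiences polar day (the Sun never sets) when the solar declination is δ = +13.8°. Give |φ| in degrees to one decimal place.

Polar day requires cos H₀ = −tan φ tan δ ≤ −1, i.e. tan φ tan δ ≥ 1.
The boundary is |tan φ| · |tan δ| = 1, so |φ| = 90° − |δ| = 90° − 13.8° = 76.2° in the northern hemisphere.

|φ| = 76.2°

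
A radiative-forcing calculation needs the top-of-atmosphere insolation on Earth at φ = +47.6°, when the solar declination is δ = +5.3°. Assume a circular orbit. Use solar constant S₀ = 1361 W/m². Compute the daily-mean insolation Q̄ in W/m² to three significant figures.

Q̄ ≈ 339 W/m²

cos H₀ = −tan(+47.6°) tan(+5.300°) = -0.1016, H₀ = 1.6726 rad.
Bracket: H₀ sin φ sin δ + cos φ cos δ sin H₀ = 1.6726×0.73846×0.09237 + 0.67430×0.99572×0.99483 = 0.114091 + 0.667943 = 0.782034.
Q̄ = (S₀/π) × [bracket] = (1361/π) × 0.782034 = 338.8 W/m².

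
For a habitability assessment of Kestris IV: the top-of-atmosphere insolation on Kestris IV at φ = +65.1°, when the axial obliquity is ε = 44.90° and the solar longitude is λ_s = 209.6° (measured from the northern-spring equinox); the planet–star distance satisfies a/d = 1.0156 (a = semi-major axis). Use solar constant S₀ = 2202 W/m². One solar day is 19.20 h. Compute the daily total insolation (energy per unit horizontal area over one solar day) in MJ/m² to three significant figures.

1.66 MJ/m²

Solar declination: sin δ = sin ε · sin λ_s = sin 44.90° × sin 209.6° = -0.34866, so δ = -20.405°.
cos H₀ = −tan(+65.1°) tan(-20.405°) = 0.8014, H₀ = 0.6411 rad.
Bracket: H₀ sin φ sin δ + cos φ cos δ sin H₀ = 0.6411×0.90704×-0.34866 + 0.42104×0.93725×0.59811 = -0.202747 + 0.236026 = 0.033279.
Inverse-square distance factor (a/d)² = 1.0156² = 1.031443.
Q̄ = (S₀/π) × 1.031443 × [bracket] = (2202/π) × 1.031443 × 0.033279 = 24.059 W/m².
Daily total = Q̄ × 19.20 h × 3600 s/h = 24.059 × 19.20 × 3600 / 10⁶ = 1.663 MJ/m².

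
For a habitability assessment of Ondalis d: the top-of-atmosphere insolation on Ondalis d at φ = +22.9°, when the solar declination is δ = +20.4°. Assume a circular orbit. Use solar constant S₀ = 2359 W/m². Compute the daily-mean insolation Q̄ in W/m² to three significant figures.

Q̄ ≈ 816 W/m²

cos H₀ = −tan(+22.9°) tan(+20.400°) = -0.1571, H₀ = 1.7285 rad.
Bracket: H₀ sin φ sin δ + cos φ cos δ sin H₀ = 1.7285×0.38912×0.34857 + 0.92119×0.93728×0.98758 = 0.234446 + 0.852689 = 1.087135.
Q̄ = (S₀/π) × [bracket] = (2359/π) × 1.087135 = 816.3 W/m².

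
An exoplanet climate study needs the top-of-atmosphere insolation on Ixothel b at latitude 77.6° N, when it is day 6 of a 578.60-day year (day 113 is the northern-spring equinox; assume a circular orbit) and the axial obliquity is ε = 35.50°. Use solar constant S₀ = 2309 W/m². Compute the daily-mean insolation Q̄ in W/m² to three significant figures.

Solar longitude: λ_s = 360° × (6 − 113)/578.60 = -66.574°, i.e. -66.574° + 360° = 293.426°.
sin δ = sin 35.50° × sin 293.426° = -0.53284, so δ = -32.198°.
cos H₀ = −tan(+77.6°) tan(-32.198°) = 2.8639 ≥ 1 ⇒ polar night, H₀ = 0 and Q̄ = 0.

Q̄ ≈ 0.00 W/m²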